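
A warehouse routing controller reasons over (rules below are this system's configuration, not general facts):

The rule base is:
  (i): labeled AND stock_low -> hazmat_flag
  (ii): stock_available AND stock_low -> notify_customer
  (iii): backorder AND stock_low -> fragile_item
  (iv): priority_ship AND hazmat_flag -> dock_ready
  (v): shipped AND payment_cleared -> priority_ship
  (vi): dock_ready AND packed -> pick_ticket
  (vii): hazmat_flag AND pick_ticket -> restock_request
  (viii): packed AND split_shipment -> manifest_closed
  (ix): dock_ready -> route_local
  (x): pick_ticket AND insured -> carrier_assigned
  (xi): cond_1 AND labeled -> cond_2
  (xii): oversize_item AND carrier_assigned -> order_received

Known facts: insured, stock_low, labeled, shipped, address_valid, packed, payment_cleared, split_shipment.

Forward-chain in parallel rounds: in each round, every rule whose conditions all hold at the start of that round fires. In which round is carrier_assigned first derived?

4

Round 1 fires (i), (v), (viii), giving hazmat_flag, priority_ship, manifest_closed.
Round 2 fires (iv), giving dock_ready.
Round 3 fires (vi), (ix), giving pick_ticket, route_local.
Round 4 fires (vii), (x), giving restock_request, carrier_assigned.
carrier_assigned first appears in round 4.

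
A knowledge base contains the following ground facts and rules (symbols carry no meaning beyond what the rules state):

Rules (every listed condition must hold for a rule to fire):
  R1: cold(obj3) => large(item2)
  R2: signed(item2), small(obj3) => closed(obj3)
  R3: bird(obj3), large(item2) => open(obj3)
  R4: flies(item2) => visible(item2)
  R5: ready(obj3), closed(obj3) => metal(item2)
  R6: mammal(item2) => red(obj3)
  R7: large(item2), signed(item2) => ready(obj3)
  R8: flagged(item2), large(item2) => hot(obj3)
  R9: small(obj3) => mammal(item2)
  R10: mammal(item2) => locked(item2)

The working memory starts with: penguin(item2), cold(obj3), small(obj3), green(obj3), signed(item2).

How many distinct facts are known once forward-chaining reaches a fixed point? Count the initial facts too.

12

Round 1: R1 [cold(obj3) => large(item2)]; R2 [signed(item2), small(obj3) => closed(obj3)]; R9 [small(obj3) => mammal(item2)]. Adds large(item2), closed(obj3), mammal(item2).
Round 2: R6 [mammal(item2) => red(obj3)]; R7 [large(item2), signed(item2) => ready(obj3)]; R10 [mammal(item2) => locked(item2)]. Adds red(obj3), ready(obj3), locked(item2).
Round 3: R5 [ready(obj3), closed(obj3) => metal(item2)]. Adds metal(item2).
Closure: {closed(obj3), cold(obj3), green(obj3), large(item2), locked(item2), mammal(item2), metal(item2), penguin(item2), ready(obj3), red(obj3), signed(item2), small(obj3)} — 12 facts.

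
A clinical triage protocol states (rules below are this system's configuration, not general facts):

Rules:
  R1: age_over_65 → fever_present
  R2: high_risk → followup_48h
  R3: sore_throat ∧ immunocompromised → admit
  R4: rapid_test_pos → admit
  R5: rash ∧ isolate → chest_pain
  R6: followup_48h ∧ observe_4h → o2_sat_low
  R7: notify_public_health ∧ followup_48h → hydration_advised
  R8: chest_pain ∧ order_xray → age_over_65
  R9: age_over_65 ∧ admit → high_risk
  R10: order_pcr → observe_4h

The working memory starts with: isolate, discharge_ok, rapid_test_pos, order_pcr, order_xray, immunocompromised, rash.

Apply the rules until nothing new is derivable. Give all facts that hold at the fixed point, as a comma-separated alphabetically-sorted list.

admit, age_over_65, chest_pain, discharge_ok, fever_present, followup_48h, high_risk, immunocompromised, isolate, o2_sat_low, observe_4h, order_pcr, order_xray, rapid_test_pos, rash

Round 1 — R4, R5, R10, derive admit, chest_pain, observe_4h.
Round 2 — R8, derive age_over_65.
Round 3 — R1, R9, derive fever_present, high_risk.
Round 4 — R2, derive followup_48h.
Round 5 — R6, derive o2_sat_low.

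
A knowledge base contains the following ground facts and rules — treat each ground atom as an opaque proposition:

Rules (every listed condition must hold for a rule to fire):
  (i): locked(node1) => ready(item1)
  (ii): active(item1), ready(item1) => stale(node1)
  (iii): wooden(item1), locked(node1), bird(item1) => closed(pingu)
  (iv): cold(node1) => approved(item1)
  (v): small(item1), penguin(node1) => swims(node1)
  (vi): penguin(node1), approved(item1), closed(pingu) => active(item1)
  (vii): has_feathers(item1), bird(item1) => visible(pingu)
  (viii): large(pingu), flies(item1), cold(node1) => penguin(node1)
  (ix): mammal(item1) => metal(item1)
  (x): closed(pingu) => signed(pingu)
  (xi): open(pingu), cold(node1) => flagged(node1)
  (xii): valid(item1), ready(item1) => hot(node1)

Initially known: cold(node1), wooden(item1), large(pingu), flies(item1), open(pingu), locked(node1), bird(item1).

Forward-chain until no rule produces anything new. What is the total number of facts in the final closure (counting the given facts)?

15

Round 1 fires (i), (iii), (iv), (viii), (xi), giving ready(item1), closed(pingu), approved(item1), penguin(node1), flagged(node1).
Round 2 fires (vi), (x), giving active(item1), signed(pingu).
Round 3 fires (ii), giving stale(node1).
Closure: {active(item1), approved(item1), bird(item1), closed(pingu), cold(node1), flagged(node1), flies(item1), large(pingu), locked(node1), open(pingu), penguin(node1), ready(item1), signed(pingu), stale(node1), wooden(item1)} — 15 facts.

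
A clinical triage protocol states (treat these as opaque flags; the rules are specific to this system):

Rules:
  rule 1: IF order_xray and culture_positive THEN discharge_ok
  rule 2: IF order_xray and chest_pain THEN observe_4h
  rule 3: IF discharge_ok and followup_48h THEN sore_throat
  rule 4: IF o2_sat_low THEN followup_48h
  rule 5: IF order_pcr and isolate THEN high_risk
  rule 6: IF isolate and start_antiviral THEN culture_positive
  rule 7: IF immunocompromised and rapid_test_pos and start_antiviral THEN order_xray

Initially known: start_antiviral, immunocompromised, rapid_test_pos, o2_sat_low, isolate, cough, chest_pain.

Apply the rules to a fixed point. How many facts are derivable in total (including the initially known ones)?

Round 1: rule 4 [IF o2_sat_low THEN followup_48h]; rule 6 [IF isolate and start_antiviral THEN culture_positive]; rule 7 [IF immunocompromised and rapid_test_pos and start_antiviral THEN order_xray]. Adds followup_48h, culture_positive, order_xray.
Round 2: rule 1 [IF order_xray and culture_positive THEN discharge_ok]; rule 2 [IF order_xray and chest_pain THEN observe_4h]. Adds discharge_ok, observe_4h.
Round 3: rule 3 [IF discharge_ok and followup_48h THEN sore_throat]. Adds sore_throat.
Closure: {chest_pain, cough, culture_positive, discharge_ok, followup_48h, immunocompromised, isolate, o2_sat_low, observe_4h, order_xray, rapid_test_pos, sore_throat, start_antiviral} — 13 facts.

13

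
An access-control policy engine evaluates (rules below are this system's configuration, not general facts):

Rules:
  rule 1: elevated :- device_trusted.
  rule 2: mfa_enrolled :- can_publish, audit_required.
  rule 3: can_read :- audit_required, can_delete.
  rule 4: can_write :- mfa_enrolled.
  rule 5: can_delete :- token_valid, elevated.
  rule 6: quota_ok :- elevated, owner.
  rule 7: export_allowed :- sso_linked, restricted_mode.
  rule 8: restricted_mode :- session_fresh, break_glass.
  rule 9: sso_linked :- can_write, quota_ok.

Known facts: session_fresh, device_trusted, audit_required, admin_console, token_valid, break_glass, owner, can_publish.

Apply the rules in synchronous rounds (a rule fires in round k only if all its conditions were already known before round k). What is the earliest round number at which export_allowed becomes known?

4

Round 1: rule 1 [elevated :- device_trusted.]; rule 2 [mfa_enrolled :- can_publish, audit_required.]; rule 8 [restricted_mode :- session_fresh, break_glass.]. Adds elevated, mfa_enrolled, restricted_mode.
Round 2: rule 4 [can_write :- mfa_enrolled.]; rule 5 [can_delete :- token_valid, elevated.]; rule 6 [quota_ok :- elevated, owner.]. Adds can_write, can_delete, quota_ok.
Round 3: rule 3 [can_read :- audit_required, can_delete.]; rule 9 [sso_linked :- can_write, quota_ok.]. Adds can_read, sso_linked.
Round 4: rule 7 [export_allowed :- sso_linked, restricted_mode.]. Adds export_allowed.
export_allowed first appears in round 4.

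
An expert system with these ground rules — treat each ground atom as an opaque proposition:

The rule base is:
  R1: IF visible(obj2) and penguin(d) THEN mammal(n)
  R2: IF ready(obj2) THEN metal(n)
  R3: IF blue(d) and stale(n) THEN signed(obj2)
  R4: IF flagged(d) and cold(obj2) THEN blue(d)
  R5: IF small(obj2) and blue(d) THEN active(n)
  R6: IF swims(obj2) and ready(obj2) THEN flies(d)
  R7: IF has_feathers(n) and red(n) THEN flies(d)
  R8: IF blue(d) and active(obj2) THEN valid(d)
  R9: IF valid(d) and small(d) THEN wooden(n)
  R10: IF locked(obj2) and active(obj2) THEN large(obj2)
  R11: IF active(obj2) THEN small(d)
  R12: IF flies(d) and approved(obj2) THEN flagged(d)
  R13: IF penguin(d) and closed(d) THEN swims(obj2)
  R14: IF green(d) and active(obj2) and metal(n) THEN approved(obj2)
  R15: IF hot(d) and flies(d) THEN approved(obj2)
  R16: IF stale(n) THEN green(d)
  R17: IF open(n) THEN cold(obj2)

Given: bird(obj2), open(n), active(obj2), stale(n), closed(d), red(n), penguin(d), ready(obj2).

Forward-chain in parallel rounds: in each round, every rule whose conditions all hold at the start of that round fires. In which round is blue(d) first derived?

4

Round 1 — R2, R11, R13, R16, R17, derive metal(n), small(d), swims(obj2), green(d), cold(obj2).
Round 2 — R6, R14, derive flies(d), approved(obj2).
Round 3 — R12, derive flagged(d).
Round 4 — R4, derive blue(d).
blue(d) first appears in round 4.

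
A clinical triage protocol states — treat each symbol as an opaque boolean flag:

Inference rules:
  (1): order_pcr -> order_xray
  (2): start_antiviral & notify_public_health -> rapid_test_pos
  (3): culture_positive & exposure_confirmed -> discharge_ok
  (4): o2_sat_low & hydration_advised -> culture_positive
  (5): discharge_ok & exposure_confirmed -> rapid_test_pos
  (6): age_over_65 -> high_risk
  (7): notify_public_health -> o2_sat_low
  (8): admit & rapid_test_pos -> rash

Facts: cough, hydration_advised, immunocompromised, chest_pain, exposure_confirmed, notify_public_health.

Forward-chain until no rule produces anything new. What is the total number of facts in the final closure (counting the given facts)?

10

Round 1: (7) [notify_public_health -> o2_sat_low]. Adds o2_sat_low.
Round 2: (4) [o2_sat_low & hydration_advised -> culture_positive]. Adds culture_positive.
Round 3: (3) [culture_positive & exposure_confirmed -> discharge_ok]. Adds discharge_ok.
Round 4: (5) [discharge_ok & exposure_confirmed -> rapid_test_pos]. Adds rapid_test_pos.
Closure: {chest_pain, cough, culture_positive, discharge_ok, exposure_confirmed, hydration_advised, immunocompromised, notify_public_health, o2_sat_low, rapid_test_pos} — 10 facts.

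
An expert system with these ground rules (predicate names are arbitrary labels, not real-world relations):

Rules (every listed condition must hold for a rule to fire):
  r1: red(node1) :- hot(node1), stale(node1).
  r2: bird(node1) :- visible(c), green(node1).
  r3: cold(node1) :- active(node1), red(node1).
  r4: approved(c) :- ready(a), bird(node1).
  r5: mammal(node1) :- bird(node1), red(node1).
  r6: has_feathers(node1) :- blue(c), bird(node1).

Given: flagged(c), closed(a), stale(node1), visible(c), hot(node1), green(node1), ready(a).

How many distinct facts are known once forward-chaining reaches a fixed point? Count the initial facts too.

[1] r1 [red(node1) :- hot(node1), stale(node1).]; r2 [bird(node1) :- visible(c), green(node1).]. ⇒ new: red(node1), bird(node1).
[2] r4 [approved(c) :- ready(a), bird(node1).]; r5 [mammal(node1) :- bird(node1), red(node1).]. ⇒ new: approved(c), mammal(node1).
Closure: {approved(c), bird(node1), closed(a), flagged(c), green(node1), hot(node1), mammal(node1), ready(a), red(node1), stale(node1), visible(c)} — 11 facts.

11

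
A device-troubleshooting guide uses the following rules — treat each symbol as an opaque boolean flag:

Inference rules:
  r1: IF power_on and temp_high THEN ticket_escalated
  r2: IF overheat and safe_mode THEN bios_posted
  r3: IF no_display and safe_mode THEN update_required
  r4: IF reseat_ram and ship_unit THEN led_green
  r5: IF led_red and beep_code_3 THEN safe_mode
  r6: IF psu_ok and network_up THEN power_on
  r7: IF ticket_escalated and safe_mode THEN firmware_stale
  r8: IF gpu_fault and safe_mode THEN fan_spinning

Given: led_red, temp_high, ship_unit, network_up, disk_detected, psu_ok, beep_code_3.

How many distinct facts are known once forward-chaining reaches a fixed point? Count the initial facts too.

[1] r5 [IF led_red and beep_code_3 THEN safe_mode]; r6 [IF psu_ok and network_up THEN power_on]. ⇒ new: safe_mode, power_on.
[2] r1 [IF power_on and temp_high THEN ticket_escalated]. ⇒ new: ticket_escalated.
[3] r7 [IF ticket_escalated and safe_mode THEN firmware_stale]. ⇒ new: firmware_stale.
Closure: {beep_code_3, disk_detected, firmware_stale, led_red, network_up, power_on, psu_ok, safe_mode, ship_unit, temp_high, ticket_escalated} — 11 facts.

11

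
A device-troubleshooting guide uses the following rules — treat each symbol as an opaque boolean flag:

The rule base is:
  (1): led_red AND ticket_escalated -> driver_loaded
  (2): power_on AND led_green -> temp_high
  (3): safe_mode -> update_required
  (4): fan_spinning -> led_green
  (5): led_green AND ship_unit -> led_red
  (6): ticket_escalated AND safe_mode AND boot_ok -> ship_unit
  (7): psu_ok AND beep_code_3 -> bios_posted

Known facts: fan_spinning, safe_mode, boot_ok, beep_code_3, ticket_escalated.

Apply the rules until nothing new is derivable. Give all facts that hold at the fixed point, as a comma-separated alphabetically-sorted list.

beep_code_3, boot_ok, driver_loaded, fan_spinning, led_green, led_red, safe_mode, ship_unit, ticket_escalated, update_required

Round 1: (3) [safe_mode -> update_required]; (4) [fan_spinning -> led_green]; (6) [ticket_escalated AND safe_mode AND boot_ok -> ship_unit]. New: update_required, led_green, ship_unit.
Round 2: (5) [led_green AND ship_unit -> led_red]. New: led_red.
Round 3: (1) [led_red AND ticket_escalated -> driver_loaded]. New: driver_loaded.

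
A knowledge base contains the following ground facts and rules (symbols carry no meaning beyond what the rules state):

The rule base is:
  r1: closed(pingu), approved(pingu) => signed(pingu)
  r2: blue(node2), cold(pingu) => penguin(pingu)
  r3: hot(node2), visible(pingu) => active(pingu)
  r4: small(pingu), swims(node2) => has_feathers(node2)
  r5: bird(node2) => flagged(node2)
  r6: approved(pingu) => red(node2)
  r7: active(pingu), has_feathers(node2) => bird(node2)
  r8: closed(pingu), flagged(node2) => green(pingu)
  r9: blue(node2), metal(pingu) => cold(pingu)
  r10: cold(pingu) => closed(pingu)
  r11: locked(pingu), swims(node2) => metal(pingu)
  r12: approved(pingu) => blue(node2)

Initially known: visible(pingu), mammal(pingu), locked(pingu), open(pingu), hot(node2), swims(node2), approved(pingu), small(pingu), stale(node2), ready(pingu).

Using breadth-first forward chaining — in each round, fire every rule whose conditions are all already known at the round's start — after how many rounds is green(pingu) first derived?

4

Round 1 fires r3, r4, r6, r11, r12, giving active(pingu), has_feathers(node2), red(node2), metal(pingu), blue(node2).
Round 2 fires r7, r9, giving bird(node2), cold(pingu).
Round 3 fires r2, r5, r10, giving penguin(pingu), flagged(node2), closed(pingu).
Round 4 fires r1, r8, giving signed(pingu), green(pingu).
green(pingu) first appears in round 4.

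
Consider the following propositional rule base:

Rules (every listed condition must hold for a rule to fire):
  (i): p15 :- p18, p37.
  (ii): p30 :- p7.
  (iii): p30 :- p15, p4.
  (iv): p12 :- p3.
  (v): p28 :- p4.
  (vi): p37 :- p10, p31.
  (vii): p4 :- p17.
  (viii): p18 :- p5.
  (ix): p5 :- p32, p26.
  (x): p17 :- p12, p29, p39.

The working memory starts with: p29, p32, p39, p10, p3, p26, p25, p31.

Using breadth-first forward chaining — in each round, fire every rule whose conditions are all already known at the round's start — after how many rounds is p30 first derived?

Round 1 — (iv), (vi), (ix), derive p12, p37, p5.
Round 2 — (viii), (x), derive p18, p17.
Round 3 — (i), (vii), derive p15, p4.
Round 4 — (iii), (v), derive p30, p28.
p30 first appears in round 4.

4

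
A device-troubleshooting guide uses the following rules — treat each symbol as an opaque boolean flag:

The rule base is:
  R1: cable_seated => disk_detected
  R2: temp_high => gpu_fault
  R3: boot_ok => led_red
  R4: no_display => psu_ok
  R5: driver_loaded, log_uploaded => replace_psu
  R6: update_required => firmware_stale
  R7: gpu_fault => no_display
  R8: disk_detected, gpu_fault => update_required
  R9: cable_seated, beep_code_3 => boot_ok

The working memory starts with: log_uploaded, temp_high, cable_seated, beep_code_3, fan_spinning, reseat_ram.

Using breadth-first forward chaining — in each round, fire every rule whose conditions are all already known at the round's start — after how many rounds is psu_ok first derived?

3

Round 1: R1 [cable_seated => disk_detected]; R2 [temp_high => gpu_fault]; R9 [cable_seated, beep_code_3 => boot_ok]. Adds disk_detected, gpu_fault, boot_ok.
Round 2: R3 [boot_ok => led_red]; R7 [gpu_fault => no_display]; R8 [disk_detected, gpu_fault => update_required]. Adds led_red, no_display, update_required.
Round 3: R4 [no_display => psu_ok]; R6 [update_required => firmware_stale]. Adds psu_ok, firmware_stale.
psu_ok first appears in round 3.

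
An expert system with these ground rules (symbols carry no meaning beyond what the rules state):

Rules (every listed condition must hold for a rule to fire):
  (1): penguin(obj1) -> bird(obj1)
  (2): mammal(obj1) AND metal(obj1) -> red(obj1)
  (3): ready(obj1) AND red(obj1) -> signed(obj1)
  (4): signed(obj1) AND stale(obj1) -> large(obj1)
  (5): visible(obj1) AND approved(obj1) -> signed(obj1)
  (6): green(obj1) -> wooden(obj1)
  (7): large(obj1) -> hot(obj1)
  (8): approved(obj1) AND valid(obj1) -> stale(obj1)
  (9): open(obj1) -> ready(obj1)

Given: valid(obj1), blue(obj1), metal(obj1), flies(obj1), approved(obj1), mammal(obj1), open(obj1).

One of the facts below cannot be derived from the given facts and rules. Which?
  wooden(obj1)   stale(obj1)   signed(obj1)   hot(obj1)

wooden(obj1)

Round 1 — (2), (8), (9), derive red(obj1), stale(obj1), ready(obj1).
Round 2 — (3), derive signed(obj1).
Round 3 — (4), derive large(obj1).
Round 4 — (7), derive hot(obj1).
Derived: signed(obj1) (round 2), hot(obj1) (round 4), stale(obj1) (round 1). wooden(obj1) never appears in any round.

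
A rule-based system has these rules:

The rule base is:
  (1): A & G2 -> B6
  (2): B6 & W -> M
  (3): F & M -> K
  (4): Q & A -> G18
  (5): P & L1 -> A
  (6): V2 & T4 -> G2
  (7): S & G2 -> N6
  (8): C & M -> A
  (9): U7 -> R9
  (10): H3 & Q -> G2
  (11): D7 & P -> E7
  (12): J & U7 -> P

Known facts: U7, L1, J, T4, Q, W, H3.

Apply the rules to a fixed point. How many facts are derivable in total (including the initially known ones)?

14

Round 1 fires (9), (10), (12), giving R9, G2, P.
Round 2 fires (5), giving A.
Round 3 fires (1), (4), giving B6, G18.
Round 4 fires (2), giving M.
Closure: {A, B6, G18, G2, H3, J, L1, M, P, Q, R9, T4, U7, W} — 14 facts.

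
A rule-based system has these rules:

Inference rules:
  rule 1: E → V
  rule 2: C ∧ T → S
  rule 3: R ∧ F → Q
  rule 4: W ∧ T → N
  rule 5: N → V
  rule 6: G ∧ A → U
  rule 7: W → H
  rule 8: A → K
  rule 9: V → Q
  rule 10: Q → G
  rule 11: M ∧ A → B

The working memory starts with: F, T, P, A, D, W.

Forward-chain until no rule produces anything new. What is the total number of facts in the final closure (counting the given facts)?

Round 1 fires rule 4, rule 7, rule 8, giving N, H, K.
Round 2 fires rule 5, giving V.
Round 3 fires rule 9, giving Q.
Round 4 fires rule 10, giving G.
Round 5 fires rule 6, giving U.
Closure: {A, D, F, G, H, K, N, P, Q, T, U, V, W} — 13 facts.

13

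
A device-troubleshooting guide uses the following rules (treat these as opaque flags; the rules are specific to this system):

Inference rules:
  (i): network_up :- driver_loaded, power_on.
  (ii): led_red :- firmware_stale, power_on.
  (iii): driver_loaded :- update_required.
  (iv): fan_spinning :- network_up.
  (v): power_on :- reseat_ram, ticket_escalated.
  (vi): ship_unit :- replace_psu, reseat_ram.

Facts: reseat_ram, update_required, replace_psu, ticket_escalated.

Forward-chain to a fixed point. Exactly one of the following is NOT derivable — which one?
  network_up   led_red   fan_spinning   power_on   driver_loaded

Round 1 fires (iii), (v), (vi), giving driver_loaded, power_on, ship_unit.
Round 2 fires (i), giving network_up.
Round 3 fires (iv), giving fan_spinning.
Derived: driver_loaded (round 1), power_on (round 1), fan_spinning (round 3), network_up (round 2). led_red never appears in any round.

led_red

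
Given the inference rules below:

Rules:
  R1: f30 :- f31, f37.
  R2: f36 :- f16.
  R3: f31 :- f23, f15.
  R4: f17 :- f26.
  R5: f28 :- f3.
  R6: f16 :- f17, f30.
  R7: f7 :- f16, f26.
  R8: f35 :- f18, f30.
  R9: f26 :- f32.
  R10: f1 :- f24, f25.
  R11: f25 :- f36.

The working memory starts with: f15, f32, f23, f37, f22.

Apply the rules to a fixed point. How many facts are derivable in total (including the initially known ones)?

13

[1] R3 [f31 :- f23, f15.]; R9 [f26 :- f32.]. ⇒ new: f31, f26.
[2] R1 [f30 :- f31, f37.]; R4 [f17 :- f26.]. ⇒ new: f30, f17.
[3] R6 [f16 :- f17, f30.]. ⇒ new: f16.
[4] R2 [f36 :- f16.]; R7 [f7 :- f16, f26.]. ⇒ new: f36, f7.
[5] R11 [f25 :- f36.]. ⇒ new: f25.
Closure: {f15, f16, f17, f22, f23, f25, f26, f30, f31, f32, f36, f37, f7} — 13 facts.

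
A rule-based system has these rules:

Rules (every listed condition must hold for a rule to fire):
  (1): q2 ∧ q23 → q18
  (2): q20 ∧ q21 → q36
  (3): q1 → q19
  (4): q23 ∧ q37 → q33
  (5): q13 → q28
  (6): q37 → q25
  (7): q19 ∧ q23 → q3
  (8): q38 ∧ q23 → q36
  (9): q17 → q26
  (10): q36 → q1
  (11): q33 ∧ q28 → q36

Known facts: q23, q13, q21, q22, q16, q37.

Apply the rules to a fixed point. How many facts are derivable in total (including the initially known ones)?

13

[1] (4) [q23 ∧ q37 → q33]; (5) [q13 → q28]; (6) [q37 → q25]. ⇒ new: q33, q28, q25.
[2] (11) [q33 ∧ q28 → q36]. ⇒ new: q36.
[3] (10) [q36 → q1]. ⇒ new: q1.
[4] (3) [q1 → q19]. ⇒ new: q19.
[5] (7) [q19 ∧ q23 → q3]. ⇒ new: q3.
Closure: {q1, q13, q16, q19, q21, q22, q23, q25, q28, q3, q33, q36, q37} — 13 facts.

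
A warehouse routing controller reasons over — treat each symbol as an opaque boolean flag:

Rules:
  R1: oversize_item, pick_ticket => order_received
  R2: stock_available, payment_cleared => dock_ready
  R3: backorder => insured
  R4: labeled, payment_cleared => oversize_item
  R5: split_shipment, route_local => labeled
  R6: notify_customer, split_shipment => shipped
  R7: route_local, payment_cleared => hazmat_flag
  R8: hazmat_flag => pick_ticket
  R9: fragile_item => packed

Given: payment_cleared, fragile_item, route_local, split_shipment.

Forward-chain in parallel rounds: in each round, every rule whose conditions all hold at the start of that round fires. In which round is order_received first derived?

[1] R5 [split_shipment, route_local => labeled]; R7 [route_local, payment_cleared => hazmat_flag]; R9 [fragile_item => packed]. ⇒ new: labeled, hazmat_flag, packed.
[2] R4 [labeled, payment_cleared => oversize_item]; R8 [hazmat_flag => pick_ticket]. ⇒ new: oversize_item, pick_ticket.
[3] R1 [oversize_item, pick_ticket => order_received]. ⇒ new: order_received.
order_received first appears in round 3.

3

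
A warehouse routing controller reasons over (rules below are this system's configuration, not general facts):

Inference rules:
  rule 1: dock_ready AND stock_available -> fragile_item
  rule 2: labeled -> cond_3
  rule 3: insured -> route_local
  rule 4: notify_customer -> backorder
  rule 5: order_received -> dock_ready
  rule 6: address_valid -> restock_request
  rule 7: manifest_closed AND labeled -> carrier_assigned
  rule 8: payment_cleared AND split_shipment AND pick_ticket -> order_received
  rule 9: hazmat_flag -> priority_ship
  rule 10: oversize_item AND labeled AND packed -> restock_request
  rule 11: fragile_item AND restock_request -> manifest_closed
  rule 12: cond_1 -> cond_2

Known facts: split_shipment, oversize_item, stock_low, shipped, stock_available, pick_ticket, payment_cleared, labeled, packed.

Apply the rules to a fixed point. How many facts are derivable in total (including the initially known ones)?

Round 1: rule 2 [labeled -> cond_3]; rule 8 [payment_cleared AND split_shipment AND pick_ticket -> order_received]; rule 10 [oversize_item AND labeled AND packed -> restock_request]. Adds cond_3, order_received, restock_request.
Round 2: rule 5 [order_received -> dock_ready]. Adds dock_ready.
Round 3: rule 1 [dock_ready AND stock_available -> fragile_item]. Adds fragile_item.
Round 4: rule 11 [fragile_item AND restock_request -> manifest_closed]. Adds manifest_closed.
Round 5: rule 7 [manifest_closed AND labeled -> carrier_assigned]. Adds carrier_assigned.
Closure: {carrier_assigned, cond_3, dock_ready, fragile_item, labeled, manifest_closed, order_received, oversize_item, packed, payment_cleared, pick_ticket, restock_request, shipped, split_shipment, stock_available, stock_low} — 16 facts.

16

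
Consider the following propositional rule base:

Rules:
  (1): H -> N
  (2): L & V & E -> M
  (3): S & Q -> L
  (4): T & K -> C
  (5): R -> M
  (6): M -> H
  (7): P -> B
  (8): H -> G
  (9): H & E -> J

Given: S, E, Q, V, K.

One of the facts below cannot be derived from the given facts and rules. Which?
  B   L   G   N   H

B

Round 1: (3) [S & Q -> L]. New: L.
Round 2: (2) [L & V & E -> M]. New: M.
Round 3: (6) [M -> H]. New: H.
Round 4: (1) [H -> N]; (8) [H -> G]; (9) [H & E -> J]. New: N, G, J.
Derived: L (round 1), G (round 4), N (round 4), H (round 3). B never appears in any round.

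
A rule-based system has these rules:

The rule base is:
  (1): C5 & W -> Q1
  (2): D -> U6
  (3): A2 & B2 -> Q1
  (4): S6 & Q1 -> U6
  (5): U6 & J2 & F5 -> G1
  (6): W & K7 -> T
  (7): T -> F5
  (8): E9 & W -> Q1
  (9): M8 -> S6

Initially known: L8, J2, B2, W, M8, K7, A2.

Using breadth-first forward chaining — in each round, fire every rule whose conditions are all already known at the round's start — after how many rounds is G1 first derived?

3

Round 1 — (3), (6), (9), derive Q1, T, S6.
Round 2 — (4), (7), derive U6, F5.
Round 3 — (5), derive G1.
G1 first appears in round 3.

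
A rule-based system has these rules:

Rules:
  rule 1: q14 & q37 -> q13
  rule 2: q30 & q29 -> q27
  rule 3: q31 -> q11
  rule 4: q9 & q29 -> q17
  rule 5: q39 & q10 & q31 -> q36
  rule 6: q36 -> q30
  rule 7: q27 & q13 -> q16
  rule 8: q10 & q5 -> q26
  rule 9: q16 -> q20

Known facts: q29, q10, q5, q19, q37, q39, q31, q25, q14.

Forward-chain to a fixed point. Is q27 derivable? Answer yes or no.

[1] rule 1 [q14 & q37 -> q13]; rule 3 [q31 -> q11]; rule 5 [q39 & q10 & q31 -> q36]; rule 8 [q10 & q5 -> q26]. ⇒ new: q13, q11, q36, q26.
[2] rule 6 [q36 -> q30]. ⇒ new: q30.
[3] rule 2 [q30 & q29 -> q27]. ⇒ new: q27.
[4] rule 7 [q27 & q13 -> q16]. ⇒ new: q16.
[5] rule 9 [q16 -> q20]. ⇒ new: q20.
q27 appears in round 3, so it is derivable.

yes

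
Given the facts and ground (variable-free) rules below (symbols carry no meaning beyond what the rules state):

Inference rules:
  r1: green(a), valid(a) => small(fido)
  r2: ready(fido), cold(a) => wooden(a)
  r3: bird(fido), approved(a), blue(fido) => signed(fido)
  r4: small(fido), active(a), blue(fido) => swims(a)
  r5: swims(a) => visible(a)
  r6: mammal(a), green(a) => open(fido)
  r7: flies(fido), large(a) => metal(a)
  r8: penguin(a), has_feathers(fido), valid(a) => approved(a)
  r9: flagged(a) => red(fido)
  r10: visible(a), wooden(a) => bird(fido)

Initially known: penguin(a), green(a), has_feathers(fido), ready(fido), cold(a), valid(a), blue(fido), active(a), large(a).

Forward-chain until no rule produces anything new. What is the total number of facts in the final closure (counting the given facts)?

Round 1 — r1, r2, r8, derive small(fido), wooden(a), approved(a).
Round 2 — r4, derive swims(a).
Round 3 — r5, derive visible(a).
Round 4 — r10, derive bird(fido).
Round 5 — r3, derive signed(fido).
Closure: {active(a), approved(a), bird(fido), blue(fido), cold(a), green(a), has_feathers(fido), large(a), penguin(a), ready(fido), signed(fido), small(fido), swims(a), valid(a), visible(a), wooden(a)} — 16 facts.

16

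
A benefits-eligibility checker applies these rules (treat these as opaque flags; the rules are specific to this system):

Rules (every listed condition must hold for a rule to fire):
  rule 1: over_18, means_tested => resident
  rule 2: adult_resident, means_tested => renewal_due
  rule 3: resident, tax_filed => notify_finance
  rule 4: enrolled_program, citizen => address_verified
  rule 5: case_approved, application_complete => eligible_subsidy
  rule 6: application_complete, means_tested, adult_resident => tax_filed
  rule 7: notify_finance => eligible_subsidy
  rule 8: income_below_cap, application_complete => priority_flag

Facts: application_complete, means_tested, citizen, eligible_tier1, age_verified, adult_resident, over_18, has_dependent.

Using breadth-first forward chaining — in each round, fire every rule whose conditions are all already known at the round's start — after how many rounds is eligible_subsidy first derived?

Round 1: rule 1 [over_18, means_tested => resident]; rule 2 [adult_resident, means_tested => renewal_due]; rule 6 [application_complete, means_tested, adult_resident => tax_filed]. New: resident, renewal_due, tax_filed.
Round 2: rule 3 [resident, tax_filed => notify_finance]. New: notify_finance.
Round 3: rule 7 [notify_finance => eligible_subsidy]. New: eligible_subsidy.
eligible_subsidy first appears in round 3.

3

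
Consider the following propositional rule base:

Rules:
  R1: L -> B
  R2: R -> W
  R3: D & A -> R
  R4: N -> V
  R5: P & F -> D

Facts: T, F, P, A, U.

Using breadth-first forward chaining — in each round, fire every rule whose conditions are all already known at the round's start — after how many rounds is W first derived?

3

Round 1 fires R5, giving D.
Round 2 fires R3, giving R.
Round 3 fires R2, giving W.
W first appears in round 3.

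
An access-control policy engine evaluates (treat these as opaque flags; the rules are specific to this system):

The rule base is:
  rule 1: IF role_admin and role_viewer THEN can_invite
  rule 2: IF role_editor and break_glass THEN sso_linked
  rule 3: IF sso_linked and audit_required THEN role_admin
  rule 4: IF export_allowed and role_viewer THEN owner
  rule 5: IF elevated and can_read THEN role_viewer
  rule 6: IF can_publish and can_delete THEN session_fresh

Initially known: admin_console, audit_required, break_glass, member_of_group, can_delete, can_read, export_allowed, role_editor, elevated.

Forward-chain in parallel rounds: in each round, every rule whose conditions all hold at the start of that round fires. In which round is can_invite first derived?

Round 1: rule 2 [IF role_editor and break_glass THEN sso_linked]; rule 5 [IF elevated and can_read THEN role_viewer]. Adds sso_linked, role_viewer.
Round 2: rule 3 [IF sso_linked and audit_required THEN role_admin]; rule 4 [IF export_allowed and role_viewer THEN owner]. Adds role_admin, owner.
Round 3: rule 1 [IF role_admin and role_viewer THEN can_invite]. Adds can_invite.
can_invite first appears in round 3.

3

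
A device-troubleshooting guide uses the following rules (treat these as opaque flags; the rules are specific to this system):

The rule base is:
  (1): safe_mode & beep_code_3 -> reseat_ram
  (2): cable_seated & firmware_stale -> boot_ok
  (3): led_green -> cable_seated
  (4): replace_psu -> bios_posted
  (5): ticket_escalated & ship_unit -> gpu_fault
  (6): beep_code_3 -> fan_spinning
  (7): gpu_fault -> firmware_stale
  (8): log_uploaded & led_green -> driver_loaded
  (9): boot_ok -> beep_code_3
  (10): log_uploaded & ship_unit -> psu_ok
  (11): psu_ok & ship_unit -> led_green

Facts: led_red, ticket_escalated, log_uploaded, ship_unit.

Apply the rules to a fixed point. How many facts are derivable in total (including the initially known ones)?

Round 1: (5) [ticket_escalated & ship_unit -> gpu_fault]; (10) [log_uploaded & ship_unit -> psu_ok]. Adds gpu_fault, psu_ok.
Round 2: (7) [gpu_fault -> firmware_stale]; (11) [psu_ok & ship_unit -> led_green]. Adds firmware_stale, led_green.
Round 3: (3) [led_green -> cable_seated]; (8) [log_uploaded & led_green -> driver_loaded]. Adds cable_seated, driver_loaded.
Round 4: (2) [cable_seated & firmware_stale -> boot_ok]. Adds boot_ok.
Round 5: (9) [boot_ok -> beep_code_3]. Adds beep_code_3.
Round 6: (6) [beep_code_3 -> fan_spinning]. Adds fan_spinning.
Closure: {beep_code_3, boot_ok, cable_seated, driver_loaded, fan_spinning, firmware_stale, gpu_fault, led_green, led_red, log_uploaded, psu_ok, ship_unit, ticket_escalated} — 13 facts.

13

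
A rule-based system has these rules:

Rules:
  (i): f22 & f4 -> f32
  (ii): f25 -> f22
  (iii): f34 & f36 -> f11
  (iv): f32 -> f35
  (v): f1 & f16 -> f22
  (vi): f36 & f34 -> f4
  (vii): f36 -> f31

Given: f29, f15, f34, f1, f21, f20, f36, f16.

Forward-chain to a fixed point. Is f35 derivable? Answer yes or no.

Round 1 — (iii), (v), (vi), (vii), derive f11, f22, f4, f31.
Round 2 — (i), derive f32.
Round 3 — (iv), derive f35.
f35 appears in round 3, so it is derivable.

yes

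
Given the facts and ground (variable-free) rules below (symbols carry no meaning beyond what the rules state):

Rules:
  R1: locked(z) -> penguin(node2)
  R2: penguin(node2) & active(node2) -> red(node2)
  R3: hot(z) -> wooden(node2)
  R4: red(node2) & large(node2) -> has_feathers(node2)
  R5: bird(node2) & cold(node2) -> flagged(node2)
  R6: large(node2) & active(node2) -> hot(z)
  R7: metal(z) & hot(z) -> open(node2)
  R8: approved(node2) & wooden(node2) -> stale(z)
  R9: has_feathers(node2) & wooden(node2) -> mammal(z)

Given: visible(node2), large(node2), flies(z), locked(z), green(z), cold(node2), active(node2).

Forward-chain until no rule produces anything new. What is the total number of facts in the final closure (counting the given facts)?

Round 1 — R1, R6, derive penguin(node2), hot(z).
Round 2 — R2, R3, derive red(node2), wooden(node2).
Round 3 — R4, derive has_feathers(node2).
Round 4 — R9, derive mammal(z).
Closure: {active(node2), cold(node2), flies(z), green(z), has_feathers(node2), hot(z), large(node2), locked(z), mammal(z), penguin(node2), red(node2), visible(node2), wooden(node2)} — 13 facts.

13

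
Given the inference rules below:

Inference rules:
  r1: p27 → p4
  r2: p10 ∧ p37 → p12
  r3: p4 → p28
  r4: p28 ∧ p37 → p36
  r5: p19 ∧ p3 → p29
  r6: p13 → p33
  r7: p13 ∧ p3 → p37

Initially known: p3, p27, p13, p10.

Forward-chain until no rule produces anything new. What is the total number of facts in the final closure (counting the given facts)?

Round 1 fires r1, r6, r7, giving p4, p33, p37.
Round 2 fires r2, r3, giving p12, p28.
Round 3 fires r4, giving p36.
Closure: {p10, p12, p13, p27, p28, p3, p33, p36, p37, p4} — 10 facts.

10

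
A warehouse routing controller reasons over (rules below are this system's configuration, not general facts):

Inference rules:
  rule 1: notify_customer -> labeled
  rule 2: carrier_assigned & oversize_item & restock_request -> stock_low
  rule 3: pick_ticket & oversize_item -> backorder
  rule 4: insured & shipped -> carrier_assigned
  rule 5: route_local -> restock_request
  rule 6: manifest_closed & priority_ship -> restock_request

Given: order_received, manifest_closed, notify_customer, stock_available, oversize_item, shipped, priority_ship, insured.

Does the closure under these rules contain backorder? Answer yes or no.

no

[1] rule 1 [notify_customer -> labeled]; rule 4 [insured & shipped -> carrier_assigned]; rule 6 [manifest_closed & priority_ship -> restock_request]. ⇒ new: labeled, carrier_assigned, restock_request.
[2] rule 2 [carrier_assigned & oversize_item & restock_request -> stock_low]. ⇒ new: stock_low.
Fixed point reached. backorder is concluded only by rule 3; rule 3 needs pick_ticket (never derived).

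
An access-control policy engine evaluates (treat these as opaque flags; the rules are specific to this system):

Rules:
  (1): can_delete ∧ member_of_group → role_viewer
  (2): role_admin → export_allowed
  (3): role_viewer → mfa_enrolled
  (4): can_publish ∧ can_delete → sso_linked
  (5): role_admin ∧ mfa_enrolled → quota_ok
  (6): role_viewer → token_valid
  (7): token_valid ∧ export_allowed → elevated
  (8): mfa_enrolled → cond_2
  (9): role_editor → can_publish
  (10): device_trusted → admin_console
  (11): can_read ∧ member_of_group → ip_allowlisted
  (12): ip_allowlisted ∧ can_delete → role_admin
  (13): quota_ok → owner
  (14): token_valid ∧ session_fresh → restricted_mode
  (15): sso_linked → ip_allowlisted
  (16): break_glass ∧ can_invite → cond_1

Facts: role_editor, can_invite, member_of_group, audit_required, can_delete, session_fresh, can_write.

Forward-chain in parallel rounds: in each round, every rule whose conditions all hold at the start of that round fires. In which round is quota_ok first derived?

5

Round 1: (1) [can_delete ∧ member_of_group → role_viewer]; (9) [role_editor → can_publish]. Adds role_viewer, can_publish.
Round 2: (3) [role_viewer → mfa_enrolled]; (4) [can_publish ∧ can_delete → sso_linked]; (6) [role_viewer → token_valid]. Adds mfa_enrolled, sso_linked, token_valid.
Round 3: (8) [mfa_enrolled → cond_2]; (14) [token_valid ∧ session_fresh → restricted_mode]; (15) [sso_linked → ip_allowlisted]. Adds cond_2, restricted_mode, ip_allowlisted.
Round 4: (12) [ip_allowlisted ∧ can_delete → role_admin]. Adds role_admin.
Round 5: (2) [role_admin → export_allowed]; (5) [role_admin ∧ mfa_enrolled → quota_ok]. Adds export_allowed, quota_ok.
quota_ok first appears in round 5.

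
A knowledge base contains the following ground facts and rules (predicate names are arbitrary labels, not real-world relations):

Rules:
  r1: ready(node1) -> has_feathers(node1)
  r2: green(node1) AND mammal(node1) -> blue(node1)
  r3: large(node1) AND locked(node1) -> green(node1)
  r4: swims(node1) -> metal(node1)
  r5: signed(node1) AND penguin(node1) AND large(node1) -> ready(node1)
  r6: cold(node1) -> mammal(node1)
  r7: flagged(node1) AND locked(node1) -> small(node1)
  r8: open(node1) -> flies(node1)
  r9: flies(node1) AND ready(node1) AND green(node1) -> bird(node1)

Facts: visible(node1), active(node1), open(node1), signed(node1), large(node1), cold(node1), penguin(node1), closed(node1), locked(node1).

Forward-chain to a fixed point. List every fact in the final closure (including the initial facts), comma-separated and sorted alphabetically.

active(node1), bird(node1), blue(node1), closed(node1), cold(node1), flies(node1), green(node1), has_feathers(node1), large(node1), locked(node1), mammal(node1), open(node1), penguin(node1), ready(node1), signed(node1), visible(node1)

Round 1: r3 [large(node1) AND locked(node1) -> green(node1)]; r5 [signed(node1) AND penguin(node1) AND large(node1) -> ready(node1)]; r6 [cold(node1) -> mammal(node1)]; r8 [open(node1) -> flies(node1)]. Adds green(node1), ready(node1), mammal(node1), flies(node1).
Round 2: r1 [ready(node1) -> has_feathers(node1)]; r2 [green(node1) AND mammal(node1) -> blue(node1)]; r9 [flies(node1) AND ready(node1) AND green(node1) -> bird(node1)]. Adds has_feathers(node1), blue(node1), bird(node1).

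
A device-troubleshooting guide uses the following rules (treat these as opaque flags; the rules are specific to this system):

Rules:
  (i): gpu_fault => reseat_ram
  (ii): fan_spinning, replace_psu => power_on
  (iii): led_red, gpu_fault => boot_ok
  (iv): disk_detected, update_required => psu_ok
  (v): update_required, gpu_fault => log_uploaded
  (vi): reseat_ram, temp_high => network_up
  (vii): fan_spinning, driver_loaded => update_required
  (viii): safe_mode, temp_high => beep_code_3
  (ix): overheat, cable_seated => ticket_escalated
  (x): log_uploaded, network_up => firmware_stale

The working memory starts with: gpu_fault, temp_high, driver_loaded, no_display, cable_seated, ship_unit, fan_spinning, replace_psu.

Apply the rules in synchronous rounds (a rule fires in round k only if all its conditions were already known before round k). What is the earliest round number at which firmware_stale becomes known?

[1] (i) [gpu_fault => reseat_ram]; (ii) [fan_spinning, replace_psu => power_on]; (vii) [fan_spinning, driver_loaded => update_required]. ⇒ new: reseat_ram, power_on, update_required.
[2] (v) [update_required, gpu_fault => log_uploaded]; (vi) [reseat_ram, temp_high => network_up]. ⇒ new: log_uploaded, network_up.
[3] (x) [log_uploaded, network_up => firmware_stale]. ⇒ new: firmware_stale.
firmware_stale first appears in round 3.

3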